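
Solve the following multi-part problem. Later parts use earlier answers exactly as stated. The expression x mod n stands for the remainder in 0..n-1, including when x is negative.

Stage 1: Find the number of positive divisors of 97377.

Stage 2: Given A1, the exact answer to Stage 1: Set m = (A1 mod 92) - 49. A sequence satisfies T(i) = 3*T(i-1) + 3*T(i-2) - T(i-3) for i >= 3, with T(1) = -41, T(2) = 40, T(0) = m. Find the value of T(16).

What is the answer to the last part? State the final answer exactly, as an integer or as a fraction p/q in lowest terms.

1811995655

Stage 1: 97377 = 3 * 7 * 4637; number of divisors = (1+1) * (1+1) * (1+1) = 8; answer 8
Stage 2: A1 = 8; m = -41; T(3) = 3*(40) + 3*(-41) - 1*(-41) = 38; iterating: T(3)=38, T(4)=275, T(5)=899, T(6)=3484, T(7)=12874, T(8)=48175, T(9)=179663, T(10)=670640, T(11)=2502734, T(12)=9340459, T(13)=34858939, T(14)=130095460, T(15)=485522738, T(16)=1811995655; answer 1811995655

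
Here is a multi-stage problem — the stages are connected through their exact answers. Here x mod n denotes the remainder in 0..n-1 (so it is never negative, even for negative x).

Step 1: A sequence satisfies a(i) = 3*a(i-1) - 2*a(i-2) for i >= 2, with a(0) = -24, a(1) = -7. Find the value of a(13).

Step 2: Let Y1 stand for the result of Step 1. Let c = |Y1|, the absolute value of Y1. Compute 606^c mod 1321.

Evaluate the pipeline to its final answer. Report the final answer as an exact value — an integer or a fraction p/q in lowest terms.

652

Step 1: a(2) = 3*(-7) - 2*(-24) = 27; iterating: a(2)=27, a(3)=95, a(4)=231, a(5)=503, a(6)=1047, a(7)=2135, a(8)=4311, a(9)=8663, a(10)=17367, a(11)=34775, a(12)=69591, a(13)=139223; answer 139223
Step 2: Y1 = 139223; c = 139223; squarings mod 1321: 606^1=606, 606^2=1319, 606^4=4, 606^8=16, 606^16=256, 606^32=807, 606^64=1317, 606^128=16, 606^256=256, 606^512=807, 606^1024=1317, 606^2048=16, 606^4096=256, 606^8192=807, 606^16384=1317, 606^32768=16, 606^65536=256, 606^131072=807; 606^139223 = 606^1 * 606^2 * 606^4 * 606^16 * 606^64 * 606^128 * 606^256 * 606^512 * 606^1024 * 606^2048 * 606^4096 * 606^131072 = 652 (mod 1321); answer 652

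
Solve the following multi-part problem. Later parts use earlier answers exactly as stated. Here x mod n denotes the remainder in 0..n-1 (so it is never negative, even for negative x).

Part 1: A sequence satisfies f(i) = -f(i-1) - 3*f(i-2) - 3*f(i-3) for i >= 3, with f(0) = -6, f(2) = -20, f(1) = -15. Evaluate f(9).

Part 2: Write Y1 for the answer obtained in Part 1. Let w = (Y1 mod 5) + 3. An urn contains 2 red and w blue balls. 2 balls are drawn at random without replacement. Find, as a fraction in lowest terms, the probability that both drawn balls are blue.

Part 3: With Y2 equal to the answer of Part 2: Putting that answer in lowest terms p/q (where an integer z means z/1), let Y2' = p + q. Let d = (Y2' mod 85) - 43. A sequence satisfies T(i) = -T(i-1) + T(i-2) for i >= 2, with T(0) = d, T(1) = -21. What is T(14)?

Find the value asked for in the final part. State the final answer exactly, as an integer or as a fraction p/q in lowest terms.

Part 1: f(3) = -1*(-20) - 3*(-15) - 3*(-6) = 83; iterating: f(3)=83, f(4)=22, f(5)=-211, f(6)=-104, f(7)=671, f(8)=274, f(9)=-1975; answer -1975
Part 2: Y1 = -1975; w = 3; total draws C(5,2) = 10; favorable C(3,2) = 3; P = 3/10; answer 3/10
Part 3: Y2 = 3/10; threaded value p + q = 13; d = -30; T(2) = -1*(-21) + 1*(-30) = -9; iterating: T(2)=-9, T(3)=-12, T(4)=3, T(5)=-15, T(6)=18, T(7)=-33, T(8)=51, T(9)=-84, T(10)=135, T(11)=-219, T(12)=354, T(13)=-573, T(14)=927; answer 927

927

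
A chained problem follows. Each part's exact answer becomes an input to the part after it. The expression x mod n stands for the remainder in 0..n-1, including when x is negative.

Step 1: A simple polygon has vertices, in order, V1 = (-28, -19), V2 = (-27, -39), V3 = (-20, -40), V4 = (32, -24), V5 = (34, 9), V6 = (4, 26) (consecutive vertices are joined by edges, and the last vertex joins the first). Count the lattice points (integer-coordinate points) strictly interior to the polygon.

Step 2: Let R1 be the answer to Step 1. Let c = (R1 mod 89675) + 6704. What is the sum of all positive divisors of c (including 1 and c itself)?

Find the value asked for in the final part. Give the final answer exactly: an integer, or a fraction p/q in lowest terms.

Step 1: cross terms: (-28*-39 - -27*-19)=579, (-27*-40 - -20*-39)=300, (-20*-24 - 32*-40)=1760, (32*9 - 34*-24)=1104, (34*26 - 4*9)=848, (4*-19 - -28*26)=652; twice the area = |5243| = 5243; area = 5243/2; boundary points = 1 + 1 + 4 + 1 + 1 + 1 = 9; strictly interior points = area - boundary/2 + 1 = 2618; answer 2618
Step 2: R1 = 2618; c = 9322; 9322 = 2 * 59 * 79; sigma = (1 + 2) * (1 + 59) * (1 + 79) = 3 * 60 * 80 = 14400; answer 14400

14400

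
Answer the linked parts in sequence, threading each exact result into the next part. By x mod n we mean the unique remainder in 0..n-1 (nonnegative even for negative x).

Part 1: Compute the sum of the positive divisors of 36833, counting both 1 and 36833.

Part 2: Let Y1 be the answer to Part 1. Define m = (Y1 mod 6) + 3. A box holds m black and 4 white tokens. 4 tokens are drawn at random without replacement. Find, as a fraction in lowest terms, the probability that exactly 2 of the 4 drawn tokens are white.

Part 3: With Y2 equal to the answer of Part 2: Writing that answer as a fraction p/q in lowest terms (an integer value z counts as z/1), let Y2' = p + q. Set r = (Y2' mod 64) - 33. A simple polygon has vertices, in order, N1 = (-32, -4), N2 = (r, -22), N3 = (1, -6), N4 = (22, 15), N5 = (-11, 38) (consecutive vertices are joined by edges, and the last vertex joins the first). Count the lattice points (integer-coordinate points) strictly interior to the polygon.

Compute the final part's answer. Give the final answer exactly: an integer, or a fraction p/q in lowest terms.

1525

Part 1: 36833 is prime, so its only divisors are 1 and 36833; sigma = 1 + 36833 = 36834; answer 36834
Part 2: Y1 = 36834; m = 3; total draws C(7,4) = 35; favorable C(4,2)*C(3,2) = 18; P = 18/35; answer 18/35
Part 3: Y2 = 18/35; threaded value p + q = 53; r = 20; cross terms: (-32*-22 - 20*-4)=784, (20*-6 - 1*-22)=-98, (1*15 - 22*-6)=147, (22*38 - -11*15)=1001, (-11*-4 - -32*38)=1260; twice the area = |3094| = 3094; area = 1547; boundary points = 2 + 1 + 21 + 1 + 21 = 46; strictly interior points = area - boundary/2 + 1 = 1525; answer 1525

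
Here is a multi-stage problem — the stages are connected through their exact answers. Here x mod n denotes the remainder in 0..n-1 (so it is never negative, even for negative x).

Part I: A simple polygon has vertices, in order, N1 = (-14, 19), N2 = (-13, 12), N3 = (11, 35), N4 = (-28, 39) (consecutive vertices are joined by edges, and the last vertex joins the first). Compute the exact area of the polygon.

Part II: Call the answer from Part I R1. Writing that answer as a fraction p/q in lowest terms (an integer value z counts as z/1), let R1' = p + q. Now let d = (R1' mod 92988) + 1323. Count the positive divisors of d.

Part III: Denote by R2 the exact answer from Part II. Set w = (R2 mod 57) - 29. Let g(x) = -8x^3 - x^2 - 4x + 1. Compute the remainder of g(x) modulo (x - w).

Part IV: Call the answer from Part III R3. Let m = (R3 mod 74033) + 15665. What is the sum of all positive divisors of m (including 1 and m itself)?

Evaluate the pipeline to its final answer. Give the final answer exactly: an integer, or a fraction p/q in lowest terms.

Part I: cross terms: (-14*12 - -13*19)=79, (-13*35 - 11*12)=-587, (11*39 - -28*35)=1409, (-28*19 - -14*39)=14; twice the area = |915| = 915; area = 915/2; answer 915/2
Part II: R1 = 915/2; threaded value p + q = 917; d = 2240; 2240 = 2^6 * 5 * 7; number of divisors = (6+1) * (1+1) * (1+1) = 28; answer 28
Part III: R2 = 28; w = -1; remainder = value at the root: -8*(-1)^3 - 1*(-1)^2 - 4*(-1)^1 + 1 = (8) + (-1) + (4) + (1) = 12; answer 12
Part IV: R3 = 12; m = 15677; 15677 = 61 * 257; sigma = (1 + 61) * (1 + 257) = 62 * 258 = 15996; answer 15996

15996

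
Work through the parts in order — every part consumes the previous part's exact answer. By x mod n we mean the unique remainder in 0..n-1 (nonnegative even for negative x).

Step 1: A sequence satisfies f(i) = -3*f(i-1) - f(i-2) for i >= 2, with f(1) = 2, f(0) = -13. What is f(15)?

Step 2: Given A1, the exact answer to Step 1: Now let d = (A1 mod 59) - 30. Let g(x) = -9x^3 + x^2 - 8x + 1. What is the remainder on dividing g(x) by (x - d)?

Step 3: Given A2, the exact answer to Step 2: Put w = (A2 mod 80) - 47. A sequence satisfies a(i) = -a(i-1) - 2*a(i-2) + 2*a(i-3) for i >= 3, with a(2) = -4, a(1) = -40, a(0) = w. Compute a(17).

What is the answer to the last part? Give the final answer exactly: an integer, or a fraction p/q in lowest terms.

-165008

Step 1: f(2) = -3*(2) - 1*(-13) = 7; iterating: f(2)=7, f(3)=-23, f(4)=62, f(5)=-163, f(6)=427, f(7)=-1118, f(8)=2927, f(9)=-7663, f(10)=20062, f(11)=-52523, f(12)=137507, f(13)=-359998, f(14)=942487, f(15)=-2467463; answer -2467463
Step 2: A1 = -2467463; d = 5; remainder = value at the root: -9*(5)^3 + 1*(5)^2 - 8*(5)^1 + 1 = (-1125) + (25) + (-40) + (1) = -1139; answer -1139
Step 3: A2 = -1139; w = 14; a(3) = -1*(-4) - 2*(-40) + 2*(14) = 112; iterating: a(3)=112, a(4)=-184, a(5)=-48, a(6)=640, a(7)=-912, a(8)=-464, a(9)=3568, a(10)=-4464, a(11)=-3600, a(12)=19664, a(13)=-21392, a(14)=-25136, a(15)=107248, a(16)=-99760, a(17)=-165008; answer -165008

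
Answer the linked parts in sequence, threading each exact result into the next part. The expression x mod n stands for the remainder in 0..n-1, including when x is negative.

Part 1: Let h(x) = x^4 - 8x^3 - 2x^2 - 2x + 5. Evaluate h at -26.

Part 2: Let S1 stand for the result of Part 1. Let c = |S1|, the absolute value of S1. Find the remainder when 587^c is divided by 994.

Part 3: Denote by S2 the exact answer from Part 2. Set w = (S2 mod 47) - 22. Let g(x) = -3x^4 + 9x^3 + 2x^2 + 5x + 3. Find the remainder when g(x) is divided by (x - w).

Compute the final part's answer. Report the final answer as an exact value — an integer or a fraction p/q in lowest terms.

Part 1: 1*(-26)^4 - 8*(-26)^3 - 2*(-26)^2 - 2*(-26)^1 + 5 = (456976) + (140608) + (-1352) + (52) + (5) = 596289; answer 596289
Part 2: S1 = 596289; c = 596289; squarings mod 994: 587^1=587, 587^2=645, 587^4=533, 587^8=799, 587^16=253, 587^32=393, 587^64=379, 587^128=505, 587^256=561, 587^512=617, 587^1024=981, 587^2048=169, 587^4096=729, 587^8192=645, 587^16384=533, 587^32768=799, 587^65536=253, 587^131072=393, 587^262144=379, 587^524288=505; 587^596289 = 587^1 * 587^64 * 587^256 * 587^2048 * 587^4096 * 587^65536 * 587^524288 = 237 (mod 994); answer 237
Part 3: S2 = 237; w = -20; remainder = value at the root: -3*(-20)^4 + 9*(-20)^3 + 2*(-20)^2 + 5*(-20)^1 + 3 = (-480000) + (-72000) + (800) + (-100) + (3) = -551297; answer -551297

-551297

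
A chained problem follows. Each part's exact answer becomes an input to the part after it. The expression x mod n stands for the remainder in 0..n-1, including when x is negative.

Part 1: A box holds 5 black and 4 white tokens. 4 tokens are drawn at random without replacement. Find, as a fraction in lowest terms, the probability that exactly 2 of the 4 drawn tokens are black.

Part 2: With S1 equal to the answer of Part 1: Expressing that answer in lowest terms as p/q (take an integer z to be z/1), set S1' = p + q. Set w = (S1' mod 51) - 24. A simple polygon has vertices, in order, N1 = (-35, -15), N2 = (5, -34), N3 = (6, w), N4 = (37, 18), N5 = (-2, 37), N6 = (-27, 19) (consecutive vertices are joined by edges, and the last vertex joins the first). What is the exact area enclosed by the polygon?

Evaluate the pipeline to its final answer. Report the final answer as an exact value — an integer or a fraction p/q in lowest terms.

4789/2

Part 1: total draws C(9,4) = 126; favorable C(5,2)*C(4,2) = 60; P = 10/21; answer 10/21
Part 2: S1 = 10/21; threaded value p + q = 31; w = 7; cross terms: (-35*-34 - 5*-15)=1265, (5*7 - 6*-34)=239, (6*18 - 37*7)=-151, (37*37 - -2*18)=1405, (-2*19 - -27*37)=961, (-27*-15 - -35*19)=1070; twice the area = |4789| = 4789; area = 4789/2; answer 4789/2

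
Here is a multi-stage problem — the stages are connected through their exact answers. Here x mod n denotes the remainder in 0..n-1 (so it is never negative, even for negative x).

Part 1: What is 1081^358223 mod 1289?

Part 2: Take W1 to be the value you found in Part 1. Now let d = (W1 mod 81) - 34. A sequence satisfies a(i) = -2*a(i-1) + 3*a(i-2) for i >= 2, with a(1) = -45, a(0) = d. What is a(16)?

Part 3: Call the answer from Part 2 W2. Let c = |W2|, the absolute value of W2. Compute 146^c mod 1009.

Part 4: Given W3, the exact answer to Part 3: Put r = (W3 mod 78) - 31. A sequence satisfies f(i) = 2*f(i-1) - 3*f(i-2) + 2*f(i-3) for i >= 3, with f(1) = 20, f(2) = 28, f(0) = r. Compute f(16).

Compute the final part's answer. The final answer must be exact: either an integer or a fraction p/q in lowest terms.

1516

Part 1: squarings mod 1289: 1081^1=1081, 1081^2=727, 1081^4=39, 1081^8=232, 1081^16=975, 1081^32=632, 1081^64=1123, 1081^128=487, 1081^256=1282, 1081^512=49, 1081^1024=1112, 1081^2048=393, 1081^4096=1058, 1081^8192=512, 1081^16384=477, 1081^32768=665, 1081^65536=98, 1081^131072=581, 1081^262144=1132; 1081^358223 = 1081^1 * 1081^2 * 1081^4 * 1081^8 * 1081^64 * 1081^256 * 1081^512 * 1081^1024 * 1081^4096 * 1081^8192 * 1081^16384 * 1081^65536 * 1081^262144 = 1247 (mod 1289); answer 1247
Part 2: W1 = 1247; d = -2; a(2) = -2*(-45) + 3*(-2) = 84; iterating: a(2)=84, a(3)=-303, a(4)=858, a(5)=-2625, a(6)=7824, a(7)=-23523, a(8)=70518, a(9)=-211605, a(10)=634764, a(11)=-1904343, a(12)=5712978, a(13)=-17138985, a(14)=51416904, a(15)=-154250763, a(16)=462752238; answer 462752238
Part 3: W2 = 462752238; c = 462752238; squarings mod 1009: 146^1=146, 146^2=127, 146^4=994, 146^8=225, 146^16=175, 146^32=355, 146^64=909, 146^128=919, 146^256=28, 146^512=784, 146^1024=175, 146^2048=355, 146^4096=909, 146^8192=919, 146^16384=28, 146^32768=784, 146^65536=175, 146^131072=355, 146^262144=909, 146^524288=919, 146^1048576=28, 146^2097152=784, 146^4194304=175, 146^8388608=355, 146^16777216=909, 146^33554432=919, 146^67108864=28, 146^134217728=784, 146^268435456=175; 146^462752238 = 146^2 * 146^4 * 146^8 * 146^32 * 146^64 * 146^128 * 146^256 * 146^2048 * 146^65536 * 146^262144 * 146^1048576 * 146^8388608 * 146^16777216 * 146^33554432 * 146^134217728 * 146^268435456 = 725 (mod 1009); answer 725
Part 4: W3 = 725; r = -8; f(3) = 2*(28) - 3*(20) + 2*(-8) = -20; iterating: f(3)=-20, f(4)=-84, f(5)=-52, f(6)=108, f(7)=204, f(8)=-20, f(9)=-436, f(10)=-404, f(11)=460, f(12)=1260, f(13)=332, f(14)=-2196, f(15)=-2868, f(16)=1516; answer 1516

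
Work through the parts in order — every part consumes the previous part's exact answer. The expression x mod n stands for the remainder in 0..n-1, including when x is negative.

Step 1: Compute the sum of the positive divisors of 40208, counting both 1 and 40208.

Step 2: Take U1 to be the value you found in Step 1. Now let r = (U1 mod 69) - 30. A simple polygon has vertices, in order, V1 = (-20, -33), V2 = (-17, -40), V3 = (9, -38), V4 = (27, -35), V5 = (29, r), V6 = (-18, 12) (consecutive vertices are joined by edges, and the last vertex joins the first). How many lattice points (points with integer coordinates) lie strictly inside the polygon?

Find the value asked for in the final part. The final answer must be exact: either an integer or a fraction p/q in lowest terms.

Step 1: 40208 = 2^4 * 7 * 359; sigma = (1 + 2 + 4 + 8 + 16) * (1 + 7) * (1 + 359) = 31 * 8 * 360 = 89280; answer 89280
Step 2: U1 = 89280; r = 33; cross terms: (-20*-40 - -17*-33)=239, (-17*-38 - 9*-40)=1006, (9*-35 - 27*-38)=711, (27*33 - 29*-35)=1906, (29*12 - -18*33)=942, (-18*-33 - -20*12)=834; twice the area = |5638| = 5638; area = 2819; boundary points = 1 + 2 + 3 + 2 + 1 + 1 = 10; strictly interior points = area - boundary/2 + 1 = 2815; answer 2815

2815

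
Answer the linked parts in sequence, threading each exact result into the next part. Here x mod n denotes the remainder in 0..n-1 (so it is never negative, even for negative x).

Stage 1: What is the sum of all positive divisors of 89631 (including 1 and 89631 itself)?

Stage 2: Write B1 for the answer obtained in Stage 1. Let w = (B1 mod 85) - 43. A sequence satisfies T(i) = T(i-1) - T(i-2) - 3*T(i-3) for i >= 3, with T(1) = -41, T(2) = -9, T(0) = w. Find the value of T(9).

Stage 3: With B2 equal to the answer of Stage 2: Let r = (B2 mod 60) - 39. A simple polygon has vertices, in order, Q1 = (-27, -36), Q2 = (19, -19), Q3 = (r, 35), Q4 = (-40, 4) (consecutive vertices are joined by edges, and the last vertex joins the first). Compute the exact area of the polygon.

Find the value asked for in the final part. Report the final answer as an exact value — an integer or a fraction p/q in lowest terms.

2497

Stage 1: 89631 = 3^2 * 23 * 433; sigma = (1 + 3 + 9) * (1 + 23) * (1 + 433) = 13 * 24 * 434 = 135408; answer 135408
Stage 2: B1 = 135408; w = -40; T(3) = 1*(-9) - 1*(-41) - 3*(-40) = 152; iterating: T(3)=152, T(4)=284, T(5)=159, T(6)=-581, T(7)=-1592, T(8)=-1488, T(9)=1847; answer 1847
Stage 3: B2 = 1847; r = 8; cross terms: (-27*-19 - 19*-36)=1197, (19*35 - 8*-19)=817, (8*4 - -40*35)=1432, (-40*-36 - -27*4)=1548; twice the area = |4994| = 4994; area = 2497; answer 2497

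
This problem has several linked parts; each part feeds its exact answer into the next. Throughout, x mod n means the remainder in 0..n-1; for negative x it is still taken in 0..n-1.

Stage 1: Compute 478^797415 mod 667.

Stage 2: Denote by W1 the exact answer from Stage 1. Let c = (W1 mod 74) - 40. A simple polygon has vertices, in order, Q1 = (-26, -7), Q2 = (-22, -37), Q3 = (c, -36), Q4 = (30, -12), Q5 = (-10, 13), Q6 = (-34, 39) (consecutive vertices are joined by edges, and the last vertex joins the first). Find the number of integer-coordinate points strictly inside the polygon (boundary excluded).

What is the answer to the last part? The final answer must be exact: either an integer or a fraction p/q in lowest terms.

Stage 1: squarings mod 667: 478^1=478, 478^2=370, 478^4=165, 478^8=545, 478^16=210, 478^32=78, 478^64=81, 478^128=558, 478^256=542, 478^512=284, 478^1024=616, 478^2048=600, 478^4096=487, 478^8192=384, 478^16384=49, 478^32768=400, 478^65536=587, 478^131072=397, 478^262144=197, 478^524288=123; 478^797415 = 478^1 * 478^2 * 478^4 * 478^32 * 478^64 * 478^128 * 478^512 * 478^2048 * 478^8192 * 478^262144 * 478^524288 = 105 (mod 667); answer 105
Stage 2: W1 = 105; c = -9; cross terms: (-26*-37 - -22*-7)=808, (-22*-36 - -9*-37)=459, (-9*-12 - 30*-36)=1188, (30*13 - -10*-12)=270, (-10*39 - -34*13)=52, (-34*-7 - -26*39)=1252; twice the area = |4029| = 4029; area = 4029/2; boundary points = 2 + 1 + 3 + 5 + 2 + 2 = 15; strictly interior points = area - boundary/2 + 1 = 2008; answer 2008

2008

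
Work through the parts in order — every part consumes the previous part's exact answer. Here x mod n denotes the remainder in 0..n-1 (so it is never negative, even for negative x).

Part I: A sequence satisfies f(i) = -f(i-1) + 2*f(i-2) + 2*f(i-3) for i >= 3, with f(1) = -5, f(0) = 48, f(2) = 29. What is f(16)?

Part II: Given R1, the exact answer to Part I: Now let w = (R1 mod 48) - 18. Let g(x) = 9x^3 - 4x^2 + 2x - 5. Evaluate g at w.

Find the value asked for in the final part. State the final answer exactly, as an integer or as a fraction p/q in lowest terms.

Part I: f(3) = -1*(29) + 2*(-5) + 2*(48) = 57; iterating: f(3)=57, f(4)=-9, f(5)=181, f(6)=-85, f(7)=429, f(8)=-237, f(9)=925, f(10)=-541, f(11)=1917, f(12)=-1149, f(13)=3901, f(14)=-2365, f(15)=7869, f(16)=-4797; answer -4797
Part II: R1 = -4797; w = -15; 9*(-15)^3 - 4*(-15)^2 + 2*(-15)^1 - 5 = (-30375) + (-900) + (-30) + (-5) = -31310; answer -31310

-31310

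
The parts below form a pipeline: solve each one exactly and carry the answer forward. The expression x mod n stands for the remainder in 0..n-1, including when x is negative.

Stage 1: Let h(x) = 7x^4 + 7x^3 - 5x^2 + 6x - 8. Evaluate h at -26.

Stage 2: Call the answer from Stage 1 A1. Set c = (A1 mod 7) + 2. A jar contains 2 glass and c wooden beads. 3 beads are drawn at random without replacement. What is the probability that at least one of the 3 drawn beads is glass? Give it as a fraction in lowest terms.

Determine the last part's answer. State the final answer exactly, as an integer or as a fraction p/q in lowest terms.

7/12

Stage 1: 7*(-26)^4 + 7*(-26)^3 - 5*(-26)^2 + 6*(-26)^1 - 8 = (3198832) + (-123032) + (-3380) + (-156) + (-8) = 3072256; answer 3072256
Stage 2: A1 = 3072256; c = 7; total draws C(9,3) = 84; complement C(7,3) = 35; favorable 84 - 35 = 49; P = 7/12; answer 7/12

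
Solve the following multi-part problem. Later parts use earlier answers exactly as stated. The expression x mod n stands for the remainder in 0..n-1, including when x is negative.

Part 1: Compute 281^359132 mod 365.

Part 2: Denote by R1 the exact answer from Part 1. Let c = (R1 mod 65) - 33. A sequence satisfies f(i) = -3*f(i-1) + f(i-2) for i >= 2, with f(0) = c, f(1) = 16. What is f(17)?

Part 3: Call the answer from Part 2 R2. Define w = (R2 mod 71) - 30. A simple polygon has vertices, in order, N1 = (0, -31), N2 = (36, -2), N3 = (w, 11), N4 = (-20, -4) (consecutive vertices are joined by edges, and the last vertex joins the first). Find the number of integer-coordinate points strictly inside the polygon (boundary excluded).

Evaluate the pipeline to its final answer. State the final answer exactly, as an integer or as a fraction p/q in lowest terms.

Part 1: squarings mod 365: 281^1=281, 281^2=121, 281^4=41, 281^8=221, 281^16=296, 281^32=16, 281^64=256, 281^128=201, 281^256=251, 281^512=221, 281^1024=296, 281^2048=16, 281^4096=256, 281^8192=201, 281^16384=251, 281^32768=221, 281^65536=296, 281^131072=16, 281^262144=256; 281^359132 = 281^4 * 281^8 * 281^16 * 281^64 * 281^128 * 281^512 * 281^2048 * 281^4096 * 281^8192 * 281^16384 * 281^65536 * 281^262144 = 276 (mod 365); answer 276
Part 2: R1 = 276; c = -17; f(2) = -3*(16) + 1*(-17) = -65; iterating: f(2)=-65, f(3)=211, f(4)=-698, f(5)=2305, f(6)=-7613, f(7)=25144, f(8)=-83045, f(9)=274279, f(10)=-905882, f(11)=2991925, f(12)=-9881657, f(13)=32636896, f(14)=-107792345, f(15)=356013931, f(16)=-1175834138, f(17)=3883516345; answer 3883516345
Part 3: R2 = 3883516345; w = -8; cross terms: (0*-2 - 36*-31)=1116, (36*11 - -8*-2)=380, (-8*-4 - -20*11)=252, (-20*-31 - 0*-4)=620; twice the area = |2368| = 2368; area = 1184; boundary points = 1 + 1 + 3 + 1 = 6; strictly interior points = area - boundary/2 + 1 = 1182; answer 1182

1182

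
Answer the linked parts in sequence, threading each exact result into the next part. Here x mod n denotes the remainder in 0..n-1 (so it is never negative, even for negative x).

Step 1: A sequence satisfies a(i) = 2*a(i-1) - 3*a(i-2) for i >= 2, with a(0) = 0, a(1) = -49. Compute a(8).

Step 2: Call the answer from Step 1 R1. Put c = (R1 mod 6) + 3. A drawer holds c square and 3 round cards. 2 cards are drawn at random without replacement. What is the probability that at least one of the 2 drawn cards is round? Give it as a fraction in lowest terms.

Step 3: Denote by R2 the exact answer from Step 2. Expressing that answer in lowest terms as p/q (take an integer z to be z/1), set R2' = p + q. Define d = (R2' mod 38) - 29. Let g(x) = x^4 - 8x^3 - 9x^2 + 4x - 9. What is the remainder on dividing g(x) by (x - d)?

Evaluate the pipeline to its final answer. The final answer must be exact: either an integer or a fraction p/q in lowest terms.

2667

Step 1: a(2) = 2*(-49) - 3*(0) = -98; iterating: a(2)=-98, a(3)=-49, a(4)=196, a(5)=539, a(6)=490, a(7)=-637, a(8)=-2744; answer -2744
Step 2: R1 = -2744; c = 7; total draws C(10,2) = 45; complement C(7,2) = 21; favorable 45 - 21 = 24; P = 8/15; answer 8/15
Step 3: R2 = 8/15; threaded value p + q = 23; d = -6; remainder = value at the root: 1*(-6)^4 - 8*(-6)^3 - 9*(-6)^2 + 4*(-6)^1 - 9 = (1296) + (1728) + (-324) + (-24) + (-9) = 2667; answer 2667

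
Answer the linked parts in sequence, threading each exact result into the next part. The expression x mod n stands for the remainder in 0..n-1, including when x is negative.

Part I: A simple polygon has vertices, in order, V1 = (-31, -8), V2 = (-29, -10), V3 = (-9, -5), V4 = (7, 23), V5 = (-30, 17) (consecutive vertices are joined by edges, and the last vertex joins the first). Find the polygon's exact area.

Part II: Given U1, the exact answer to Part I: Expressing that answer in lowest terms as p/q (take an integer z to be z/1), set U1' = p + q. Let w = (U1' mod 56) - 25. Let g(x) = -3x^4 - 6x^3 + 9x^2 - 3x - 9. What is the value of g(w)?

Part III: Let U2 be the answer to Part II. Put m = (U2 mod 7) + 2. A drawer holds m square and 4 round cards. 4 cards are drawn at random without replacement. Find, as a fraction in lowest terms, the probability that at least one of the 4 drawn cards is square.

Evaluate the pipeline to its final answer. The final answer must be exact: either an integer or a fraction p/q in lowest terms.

69/70

Part I: cross terms: (-31*-10 - -29*-8)=78, (-29*-5 - -9*-10)=55, (-9*23 - 7*-5)=-172, (7*17 - -30*23)=809, (-30*-8 - -31*17)=767; twice the area = |1537| = 1537; area = 1537/2; answer 1537/2
Part II: U1 = 1537/2; threaded value p + q = 1539; w = 2; -3*(2)^4 - 6*(2)^3 + 9*(2)^2 - 3*(2)^1 - 9 = (-48) + (-48) + (36) + (-6) + (-9) = -75; answer -75
Part III: U2 = -75; m = 4; total draws C(8,4) = 70; complement C(4,4) = 1; favorable 70 - 1 = 69; P = 69/70; answer 69/70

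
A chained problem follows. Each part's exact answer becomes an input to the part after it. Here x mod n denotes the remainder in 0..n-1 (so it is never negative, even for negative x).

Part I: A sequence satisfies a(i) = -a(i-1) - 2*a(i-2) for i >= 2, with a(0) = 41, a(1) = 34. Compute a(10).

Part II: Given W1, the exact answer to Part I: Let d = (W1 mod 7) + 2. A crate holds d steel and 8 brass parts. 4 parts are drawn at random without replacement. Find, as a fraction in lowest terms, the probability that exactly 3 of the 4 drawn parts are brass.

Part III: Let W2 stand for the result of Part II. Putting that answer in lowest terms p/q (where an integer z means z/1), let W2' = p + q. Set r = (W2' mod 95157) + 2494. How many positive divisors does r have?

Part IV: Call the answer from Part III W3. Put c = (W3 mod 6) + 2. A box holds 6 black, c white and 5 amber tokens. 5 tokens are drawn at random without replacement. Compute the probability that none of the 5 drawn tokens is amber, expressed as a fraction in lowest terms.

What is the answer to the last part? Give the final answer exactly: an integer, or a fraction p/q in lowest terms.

Part I: a(2) = -1*(34) - 2*(41) = -116; iterating: a(2)=-116, a(3)=48, a(4)=184, a(5)=-280, a(6)=-88, a(7)=648, a(8)=-472, a(9)=-824, a(10)=1768; answer 1768
Part II: W1 = 1768; d = 6; total draws C(14,4) = 1001; favorable C(8,3)*C(6,1) = 336; P = 48/143; answer 48/143
Part III: W2 = 48/143; threaded value p + q = 191; r = 2685; 2685 = 3 * 5 * 179; number of divisors = (1+1) * (1+1) * (1+1) = 8; answer 8
Part IV: W3 = 8; c = 4; total draws C(15,5) = 3003; favorable C(10,5) = 252; P = 12/143; answer 12/143

12/143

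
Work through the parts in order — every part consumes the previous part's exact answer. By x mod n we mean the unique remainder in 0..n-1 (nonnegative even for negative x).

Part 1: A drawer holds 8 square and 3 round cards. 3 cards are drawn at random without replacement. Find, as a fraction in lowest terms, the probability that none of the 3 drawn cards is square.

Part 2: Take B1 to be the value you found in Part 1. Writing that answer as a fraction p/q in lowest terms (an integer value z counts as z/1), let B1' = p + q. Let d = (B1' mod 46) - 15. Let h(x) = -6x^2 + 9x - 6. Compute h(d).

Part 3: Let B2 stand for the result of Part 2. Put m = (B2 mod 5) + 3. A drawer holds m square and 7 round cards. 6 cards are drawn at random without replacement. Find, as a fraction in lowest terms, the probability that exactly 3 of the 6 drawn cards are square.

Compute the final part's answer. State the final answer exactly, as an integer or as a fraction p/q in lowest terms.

25/66

Part 1: total draws C(11,3) = 165; favorable C(3,3) = 1; P = 1/165; answer 1/165
Part 2: B1 = 1/165; threaded value p + q = 166; d = 13; -6*(13)^2 + 9*(13)^1 - 6 = (-1014) + (117) + (-6) = -903; answer -903
Part 3: B2 = -903; m = 5; total draws C(12,6) = 924; favorable C(5,3)*C(7,3) = 350; P = 25/66; answer 25/66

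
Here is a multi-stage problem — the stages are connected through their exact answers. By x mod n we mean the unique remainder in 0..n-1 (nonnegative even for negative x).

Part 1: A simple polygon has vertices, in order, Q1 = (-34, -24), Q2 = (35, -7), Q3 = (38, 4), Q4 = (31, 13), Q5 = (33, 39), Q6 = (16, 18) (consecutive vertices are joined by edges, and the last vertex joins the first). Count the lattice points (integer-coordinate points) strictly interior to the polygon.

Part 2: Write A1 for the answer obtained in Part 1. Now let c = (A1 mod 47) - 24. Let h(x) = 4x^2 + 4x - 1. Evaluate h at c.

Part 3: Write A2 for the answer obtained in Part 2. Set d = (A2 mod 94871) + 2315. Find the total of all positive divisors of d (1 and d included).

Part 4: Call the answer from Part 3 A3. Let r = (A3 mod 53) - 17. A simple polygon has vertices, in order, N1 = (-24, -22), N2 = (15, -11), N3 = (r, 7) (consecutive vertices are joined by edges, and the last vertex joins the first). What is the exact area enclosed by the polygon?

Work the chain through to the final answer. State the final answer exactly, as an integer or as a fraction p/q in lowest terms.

999/2

Part 1: cross terms: (-34*-7 - 35*-24)=1078, (35*4 - 38*-7)=406, (38*13 - 31*4)=370, (31*39 - 33*13)=780, (33*18 - 16*39)=-30, (16*-24 - -34*18)=228; twice the area = |2832| = 2832; area = 1416; boundary points = 1 + 1 + 1 + 2 + 1 + 2 = 8; strictly interior points = area - boundary/2 + 1 = 1413; answer 1413
Part 2: A1 = 1413; c = -21; 4*(-21)^2 + 4*(-21)^1 - 1 = (1764) + (-84) + (-1) = 1679; answer 1679
Part 3: A2 = 1679; d = 3994; 3994 = 2 * 1997; sigma = (1 + 2) * (1 + 1997) = 3 * 1998 = 5994; answer 5994
Part 4: A3 = 5994; r = -12; cross terms: (-24*-11 - 15*-22)=594, (15*7 - -12*-11)=-27, (-12*-22 - -24*7)=432; twice the area = |999| = 999; area = 999/2; answer 999/2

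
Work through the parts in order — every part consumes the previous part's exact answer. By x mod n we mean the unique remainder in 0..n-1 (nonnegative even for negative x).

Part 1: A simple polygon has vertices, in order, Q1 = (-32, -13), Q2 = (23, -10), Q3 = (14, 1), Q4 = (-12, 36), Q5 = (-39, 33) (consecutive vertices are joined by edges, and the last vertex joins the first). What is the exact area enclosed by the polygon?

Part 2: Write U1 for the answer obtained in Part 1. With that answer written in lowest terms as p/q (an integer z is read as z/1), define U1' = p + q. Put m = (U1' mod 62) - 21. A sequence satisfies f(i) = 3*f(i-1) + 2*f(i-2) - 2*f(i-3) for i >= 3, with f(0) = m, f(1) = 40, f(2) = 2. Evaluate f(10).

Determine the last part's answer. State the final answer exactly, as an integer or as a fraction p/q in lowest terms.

Part 1: cross terms: (-32*-10 - 23*-13)=619, (23*1 - 14*-10)=163, (14*36 - -12*1)=516, (-12*33 - -39*36)=1008, (-39*-13 - -32*33)=1563; twice the area = |3869| = 3869; area = 3869/2; answer 3869/2
Part 2: U1 = 3869/2; threaded value p + q = 3871; m = 6; f(3) = 3*(2) + 2*(40) - 2*(6) = 74; iterating: f(3)=74, f(4)=146, f(5)=582, f(6)=1890, f(7)=6542, f(8)=22242, f(9)=76030, f(10)=259490; answer 259490

259490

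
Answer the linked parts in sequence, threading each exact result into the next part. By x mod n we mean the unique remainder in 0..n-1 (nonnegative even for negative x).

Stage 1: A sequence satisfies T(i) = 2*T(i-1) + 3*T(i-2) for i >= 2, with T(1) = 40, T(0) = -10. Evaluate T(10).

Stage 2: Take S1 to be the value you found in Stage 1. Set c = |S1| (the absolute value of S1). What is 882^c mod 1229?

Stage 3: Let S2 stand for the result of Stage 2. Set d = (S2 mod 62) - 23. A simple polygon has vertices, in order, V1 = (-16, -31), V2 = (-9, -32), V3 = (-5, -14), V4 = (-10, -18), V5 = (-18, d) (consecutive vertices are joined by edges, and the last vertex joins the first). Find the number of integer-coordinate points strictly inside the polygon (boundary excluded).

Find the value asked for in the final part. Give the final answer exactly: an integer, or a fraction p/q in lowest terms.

Stage 1: T(2) = 2*(40) + 3*(-10) = 50; iterating: T(2)=50, T(3)=220, T(4)=590, T(5)=1840, T(6)=5450, T(7)=16420, T(8)=49190, T(9)=147640, T(10)=442850; answer 442850
Stage 2: S1 = 442850; c = 442850; squarings mod 1229: 882^1=882, 882^2=1196, 882^4=1089, 882^8=1165, 882^16=409, 882^32=137, 882^64=334, 882^128=946, 882^256=204, 882^512=1059, 882^1024=633, 882^2048=35, 882^4096=1225, 882^8192=16, 882^16384=256, 882^32768=399, 882^65536=660, 882^131072=534, 882^262144=28; 882^442850 = 882^2 * 882^32 * 882^64 * 882^128 * 882^256 * 882^16384 * 882^32768 * 882^131072 * 882^262144 = 241 (mod 1229); answer 241
Stage 3: S2 = 241; d = 32; cross terms: (-16*-32 - -9*-31)=233, (-9*-14 - -5*-32)=-34, (-5*-18 - -10*-14)=-50, (-10*32 - -18*-18)=-644, (-18*-31 - -16*32)=1070; twice the area = |575| = 575; area = 575/2; boundary points = 1 + 2 + 1 + 2 + 1 = 7; strictly interior points = area - boundary/2 + 1 = 285; answer 285

285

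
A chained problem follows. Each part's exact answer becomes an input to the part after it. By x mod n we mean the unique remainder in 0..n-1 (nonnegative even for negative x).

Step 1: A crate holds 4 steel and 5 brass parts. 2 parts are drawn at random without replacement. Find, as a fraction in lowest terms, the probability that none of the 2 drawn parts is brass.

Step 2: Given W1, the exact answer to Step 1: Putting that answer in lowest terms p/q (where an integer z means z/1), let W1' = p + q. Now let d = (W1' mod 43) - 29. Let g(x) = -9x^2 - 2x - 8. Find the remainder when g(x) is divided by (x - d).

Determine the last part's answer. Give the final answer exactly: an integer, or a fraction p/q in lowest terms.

-4320

Step 1: total draws C(9,2) = 36; favorable C(4,2) = 6; P = 1/6; answer 1/6
Step 2: W1 = 1/6; threaded value p + q = 7; d = -22; remainder = value at the root: -9*(-22)^2 - 2*(-22)^1 - 8 = (-4356) + (44) + (-8) = -4320; answer -4320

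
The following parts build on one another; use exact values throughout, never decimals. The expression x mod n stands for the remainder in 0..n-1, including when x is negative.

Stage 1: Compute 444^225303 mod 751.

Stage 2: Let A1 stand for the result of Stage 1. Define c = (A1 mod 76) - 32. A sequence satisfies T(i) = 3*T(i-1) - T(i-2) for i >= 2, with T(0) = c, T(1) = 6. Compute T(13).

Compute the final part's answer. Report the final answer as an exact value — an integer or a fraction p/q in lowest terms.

Stage 1: squarings mod 751: 444^1=444, 444^2=374, 444^4=190, 444^8=52, 444^16=451, 444^32=631, 444^64=131, 444^128=639, 444^256=528, 444^512=163, 444^1024=284, 444^2048=299, 444^4096=32, 444^8192=273, 444^16384=180, 444^32768=107, 444^65536=184, 444^131072=61; 444^225303 = 444^1 * 444^2 * 444^4 * 444^16 * 444^4096 * 444^8192 * 444^16384 * 444^65536 * 444^131072 = 85 (mod 751); answer 85
Stage 2: A1 = 85; c = -23; T(2) = 3*(6) - 1*(-23) = 41; iterating: T(2)=41, T(3)=117, T(4)=310, T(5)=813, T(6)=2129, T(7)=5574, T(8)=14593, T(9)=38205, T(10)=100022, T(11)=261861, T(12)=685561, T(13)=1794822; answer 1794822

1794822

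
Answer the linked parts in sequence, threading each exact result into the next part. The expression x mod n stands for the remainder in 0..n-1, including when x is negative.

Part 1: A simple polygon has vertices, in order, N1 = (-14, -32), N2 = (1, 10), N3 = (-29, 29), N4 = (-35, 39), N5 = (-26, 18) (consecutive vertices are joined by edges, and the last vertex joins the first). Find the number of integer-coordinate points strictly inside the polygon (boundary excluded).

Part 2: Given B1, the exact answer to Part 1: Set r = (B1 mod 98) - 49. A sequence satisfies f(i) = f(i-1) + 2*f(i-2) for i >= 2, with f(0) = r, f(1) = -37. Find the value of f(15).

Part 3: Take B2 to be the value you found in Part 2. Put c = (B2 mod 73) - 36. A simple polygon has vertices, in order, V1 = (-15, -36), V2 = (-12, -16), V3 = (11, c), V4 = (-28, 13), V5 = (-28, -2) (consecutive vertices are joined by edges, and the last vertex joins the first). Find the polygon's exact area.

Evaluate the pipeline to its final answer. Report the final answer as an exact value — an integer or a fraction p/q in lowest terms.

Part 1: cross terms: (-14*10 - 1*-32)=-108, (1*29 - -29*10)=319, (-29*39 - -35*29)=-116, (-35*18 - -26*39)=384, (-26*-32 - -14*18)=1084; twice the area = |1563| = 1563; area = 1563/2; boundary points = 3 + 1 + 2 + 3 + 2 = 11; strictly interior points = area - boundary/2 + 1 = 777; answer 777
Part 2: B1 = 777; r = 42; f(2) = 1*(-37) + 2*(42) = 47; iterating: f(2)=47, f(3)=-27, f(4)=67, f(5)=13, f(6)=147, f(7)=173, f(8)=467, f(9)=813, f(10)=1747, f(11)=3373, f(12)=6867, f(13)=13613, f(14)=27347, f(15)=54573; answer 54573
Part 3: B2 = 54573; c = 6; cross terms: (-15*-16 - -12*-36)=-192, (-12*6 - 11*-16)=104, (11*13 - -28*6)=311, (-28*-2 - -28*13)=420, (-28*-36 - -15*-2)=978; twice the area = |1621| = 1621; area = 1621/2; answer 1621/2

1621/2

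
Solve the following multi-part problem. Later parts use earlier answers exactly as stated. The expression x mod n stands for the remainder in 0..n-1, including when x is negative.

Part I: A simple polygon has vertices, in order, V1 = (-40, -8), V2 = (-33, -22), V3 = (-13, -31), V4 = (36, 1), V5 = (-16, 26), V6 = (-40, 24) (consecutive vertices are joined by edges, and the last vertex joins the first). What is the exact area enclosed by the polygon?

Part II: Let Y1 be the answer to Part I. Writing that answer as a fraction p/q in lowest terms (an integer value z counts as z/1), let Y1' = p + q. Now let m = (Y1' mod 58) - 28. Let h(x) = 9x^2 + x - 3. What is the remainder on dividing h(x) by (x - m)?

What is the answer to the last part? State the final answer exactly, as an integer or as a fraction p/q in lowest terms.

4735

Part I: cross terms: (-40*-22 - -33*-8)=616, (-33*-31 - -13*-22)=737, (-13*1 - 36*-31)=1103, (36*26 - -16*1)=952, (-16*24 - -40*26)=656, (-40*-8 - -40*24)=1280; twice the area = |5344| = 5344; area = 2672; answer 2672
Part II: Y1 = 2672; threaded value p + q = 2673; m = -23; remainder = value at the root: 9*(-23)^2 + 1*(-23)^1 - 3 = (4761) + (-23) + (-3) = 4735; answer 4735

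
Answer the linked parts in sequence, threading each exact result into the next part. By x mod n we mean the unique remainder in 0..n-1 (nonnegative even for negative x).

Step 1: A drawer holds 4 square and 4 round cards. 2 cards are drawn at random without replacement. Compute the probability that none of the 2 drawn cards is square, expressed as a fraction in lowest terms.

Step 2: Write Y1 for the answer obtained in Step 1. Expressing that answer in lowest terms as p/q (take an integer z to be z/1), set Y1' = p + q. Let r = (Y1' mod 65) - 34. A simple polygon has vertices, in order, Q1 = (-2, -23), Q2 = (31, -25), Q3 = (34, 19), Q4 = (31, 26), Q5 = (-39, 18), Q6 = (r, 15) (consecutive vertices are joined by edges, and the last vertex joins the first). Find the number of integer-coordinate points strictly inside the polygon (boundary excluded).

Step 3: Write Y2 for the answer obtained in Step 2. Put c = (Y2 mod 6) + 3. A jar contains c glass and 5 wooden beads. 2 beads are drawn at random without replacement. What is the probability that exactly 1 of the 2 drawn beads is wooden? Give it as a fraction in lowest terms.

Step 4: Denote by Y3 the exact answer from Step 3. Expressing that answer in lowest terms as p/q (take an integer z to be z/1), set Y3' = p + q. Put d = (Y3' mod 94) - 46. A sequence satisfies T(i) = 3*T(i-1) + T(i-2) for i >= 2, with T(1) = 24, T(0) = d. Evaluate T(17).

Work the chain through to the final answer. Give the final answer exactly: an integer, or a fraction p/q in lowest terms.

Step 1: total draws C(8,2) = 28; favorable C(4,2) = 6; P = 3/14; answer 3/14
Step 2: Y1 = 3/14; threaded value p + q = 17; r = -17; cross terms: (-2*-25 - 31*-23)=763, (31*19 - 34*-25)=1439, (34*26 - 31*19)=295, (31*18 - -39*26)=1572, (-39*15 - -17*18)=-279, (-17*-23 - -2*15)=421; twice the area = |4211| = 4211; area = 4211/2; boundary points = 1 + 1 + 1 + 2 + 1 + 1 = 7; strictly interior points = area - boundary/2 + 1 = 2103; answer 2103
Step 3: Y2 = 2103; c = 6; total draws C(11,2) = 55; favorable C(5,1)*C(6,1) = 30; P = 6/11; answer 6/11
Step 4: Y3 = 6/11; threaded value p + q = 17; d = -29; T(2) = 3*(24) + 1*(-29) = 43; iterating: T(2)=43, T(3)=153, T(4)=502, T(5)=1659, T(6)=5479, T(7)=18096, T(8)=59767, T(9)=197397, T(10)=651958, T(11)=2153271, T(12)=7111771, T(13)=23488584, T(14)=77577523, T(15)=256221153, T(16)=846240982, T(17)=2794944099; answer 2794944099

2794944099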